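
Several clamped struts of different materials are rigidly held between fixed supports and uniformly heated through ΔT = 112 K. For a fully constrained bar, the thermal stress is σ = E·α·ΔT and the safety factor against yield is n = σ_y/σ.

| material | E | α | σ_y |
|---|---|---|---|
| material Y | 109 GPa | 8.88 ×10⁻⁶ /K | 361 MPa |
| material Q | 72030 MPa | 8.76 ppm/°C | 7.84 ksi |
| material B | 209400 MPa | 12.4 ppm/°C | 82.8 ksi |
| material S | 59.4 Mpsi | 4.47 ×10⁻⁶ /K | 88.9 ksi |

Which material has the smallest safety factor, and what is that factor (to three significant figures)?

material Q, n = 0.765

With everything in SI (GPa, ×10⁻⁶/K, MPa):
  material Y: E = 109.0, α = 8.88, σ_y = 361.0 → σ = 108 MPa, n = 3.33
  material Q: E = 72.03, α = 8.76, σ_y = 54.05 → σ = 70.7 MPa, n = 0.765
  material B: E = 209.4, α = 12.4, σ_y = 570.9 → σ = 291 MPa, n = 1.96
  material S: E = 409.5, α = 4.47, σ_y = 612.9 → σ = 205 MPa, n = 2.99
Material Q has the lowest safety factor, n = 0.765.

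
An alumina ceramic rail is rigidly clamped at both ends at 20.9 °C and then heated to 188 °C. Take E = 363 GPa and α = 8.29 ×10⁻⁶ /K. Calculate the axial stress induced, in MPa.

503 MPa

ΔT = 167.1 K. Constrained thermal stress σ = E·α·ΔT = 363.0×10³ MPa × 8.29×10⁻⁶ × 167.1 = 503 MPa (compressive).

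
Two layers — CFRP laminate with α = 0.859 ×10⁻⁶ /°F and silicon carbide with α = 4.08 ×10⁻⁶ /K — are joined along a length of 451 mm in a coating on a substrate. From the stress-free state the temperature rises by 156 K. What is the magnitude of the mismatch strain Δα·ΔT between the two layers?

CFRP laminate: α = 0.859×10⁻⁶/°F × 9/5 = 1.55×10⁻⁶/K.
Δα = |1.55 − 4.08|×10⁻⁶/K = 2.53×10⁻⁶/K.
Mismatch strain = Δα·ΔT = 2.53×10⁻⁶ × 156.0 = 3.95×10⁻⁴.

3.95×10⁻⁴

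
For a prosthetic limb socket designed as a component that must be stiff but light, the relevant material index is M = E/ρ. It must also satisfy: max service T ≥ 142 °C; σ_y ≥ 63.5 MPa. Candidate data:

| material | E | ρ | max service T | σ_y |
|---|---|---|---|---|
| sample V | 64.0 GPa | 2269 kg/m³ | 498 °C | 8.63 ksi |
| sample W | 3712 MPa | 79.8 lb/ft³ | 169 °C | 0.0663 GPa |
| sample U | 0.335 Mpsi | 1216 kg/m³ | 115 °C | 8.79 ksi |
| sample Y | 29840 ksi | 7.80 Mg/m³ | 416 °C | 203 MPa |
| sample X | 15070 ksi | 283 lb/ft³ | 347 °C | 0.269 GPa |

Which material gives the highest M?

Screen on constraints: max service T ≥ 142 °C; σ_y ≥ 63.5 MPa. Survivors: sample W, sample Y, sample X.
In SI units:
  sample W: E = 3.712 GPa, ρ = 1278 kg/m³
  sample Y: E = 205.7 GPa, ρ = 7800 kg/m³
  sample X: E = 103.9 GPa, ρ = 4533 kg/m³
  sample Y: M = 26.4 MN·m/kg
  sample X: M = 22.9 MN·m/kg
  sample W: M = 2.90 MN·m/kg
Highest index: sample Y.

sample Y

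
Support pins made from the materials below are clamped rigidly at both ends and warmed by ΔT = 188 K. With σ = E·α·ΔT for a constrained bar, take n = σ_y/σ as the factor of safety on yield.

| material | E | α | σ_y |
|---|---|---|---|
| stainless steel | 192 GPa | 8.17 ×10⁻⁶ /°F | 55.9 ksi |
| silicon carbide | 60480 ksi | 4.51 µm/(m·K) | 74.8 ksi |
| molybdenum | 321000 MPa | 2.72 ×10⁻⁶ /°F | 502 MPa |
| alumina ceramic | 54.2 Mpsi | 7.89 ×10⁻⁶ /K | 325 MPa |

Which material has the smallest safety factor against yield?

With everything in SI (GPa, ×10⁻⁶/K, MPa):
  stainless steel: E = 192.0, α = 14.7, σ_y = 385.4 → σ = 531 MPa, n = 0.726
  silicon carbide: E = 417.0, α = 4.51, σ_y = 515.7 → σ = 354 MPa, n = 1.46
  molybdenum: E = 321.0, α = 4.90, σ_y = 502.0 → σ = 295 MPa, n = 1.70
  alumina ceramic: E = 373.7, α = 7.89, σ_y = 325.0 → σ = 554 MPa, n = 0.586
Smallest n: alumina ceramic with n = 0.586.

alumina ceramic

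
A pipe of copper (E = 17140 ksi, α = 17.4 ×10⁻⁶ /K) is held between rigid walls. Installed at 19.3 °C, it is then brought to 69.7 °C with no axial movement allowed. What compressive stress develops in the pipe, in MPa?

E = 17140 ksi = 118.2 GPa.
ΔT = 50.40 K. Constrained thermal stress σ = E·α·ΔT = 118.2×10³ MPa × 17.4×10⁻⁶ × 50.40 = 104 MPa (compressive).

104 MPa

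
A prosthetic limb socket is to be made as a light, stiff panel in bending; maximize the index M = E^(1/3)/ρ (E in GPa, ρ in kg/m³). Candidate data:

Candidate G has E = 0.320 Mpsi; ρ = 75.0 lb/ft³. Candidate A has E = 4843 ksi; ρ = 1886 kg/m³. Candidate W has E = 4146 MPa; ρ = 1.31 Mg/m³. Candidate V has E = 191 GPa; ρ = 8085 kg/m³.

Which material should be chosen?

Normalizing units and computing the index:
  candidate G: E = 2.206 GPa, ρ = 1201 kg/m³
  candidate A: E = 33.39 GPa, ρ = 1886 kg/m³
  candidate W: E = 4.146 GPa, ρ = 1310 kg/m³
  candidate V: E = 191.0 GPa, ρ = 8085 kg/m³
  candidate A: M = 1.71×10⁻³
  candidate W: M = 1.23×10⁻³
  candidate G: M = 1.08×10⁻³
  candidate V: M = 0.712×10⁻³
Candidate A ranks first.

candidate A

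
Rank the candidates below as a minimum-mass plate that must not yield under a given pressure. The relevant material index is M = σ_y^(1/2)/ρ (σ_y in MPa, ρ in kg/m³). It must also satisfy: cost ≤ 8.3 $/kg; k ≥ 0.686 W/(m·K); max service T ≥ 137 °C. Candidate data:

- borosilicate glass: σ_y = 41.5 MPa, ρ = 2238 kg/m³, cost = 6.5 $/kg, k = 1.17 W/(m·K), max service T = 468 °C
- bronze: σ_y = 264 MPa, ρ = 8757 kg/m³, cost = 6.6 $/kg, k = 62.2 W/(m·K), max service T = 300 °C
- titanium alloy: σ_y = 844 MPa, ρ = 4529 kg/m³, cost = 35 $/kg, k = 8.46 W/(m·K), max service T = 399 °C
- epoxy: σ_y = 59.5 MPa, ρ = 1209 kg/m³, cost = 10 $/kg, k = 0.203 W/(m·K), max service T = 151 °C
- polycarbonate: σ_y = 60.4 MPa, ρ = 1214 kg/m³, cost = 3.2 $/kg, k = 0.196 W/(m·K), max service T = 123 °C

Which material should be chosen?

Screen on constraints: cost ≤ 8.3 $/kg; k ≥ 0.686 W/(m·K); max service T ≥ 137 °C. Survivors: borosilicate glass, bronze.
Per-candidate index values:
  borosilicate glass: M = 2.88×10⁻³
  bronze: M = 1.86×10⁻³
Borosilicate glass ranks first.

borosilicate glass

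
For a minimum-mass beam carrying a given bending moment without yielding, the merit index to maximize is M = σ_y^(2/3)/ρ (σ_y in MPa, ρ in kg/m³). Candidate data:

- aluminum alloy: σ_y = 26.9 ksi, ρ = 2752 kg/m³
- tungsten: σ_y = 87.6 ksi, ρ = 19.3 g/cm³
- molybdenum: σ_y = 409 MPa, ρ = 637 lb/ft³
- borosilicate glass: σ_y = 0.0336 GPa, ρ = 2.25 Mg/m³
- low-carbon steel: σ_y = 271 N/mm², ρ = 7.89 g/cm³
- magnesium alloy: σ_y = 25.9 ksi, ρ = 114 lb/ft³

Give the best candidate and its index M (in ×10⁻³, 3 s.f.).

After converting to SI:
  aluminum alloy: σ_y = 185.5 MPa, ρ = 2752 kg/m³
  tungsten: σ_y = 604.0 MPa, ρ = 19300 kg/m³
  molybdenum: σ_y = 409.0 MPa, ρ = 10200 kg/m³
  borosilicate glass: σ_y = 33.60 MPa, ρ = 2250 kg/m³
  low-carbon steel: σ_y = 271.0 MPa, ρ = 7890 kg/m³
  magnesium alloy: σ_y = 178.6 MPa, ρ = 1826 kg/m³
  magnesium alloy: M = 17.4×10⁻³
  aluminum alloy: M = 11.8×10⁻³
  molybdenum: M = 5.40×10⁻³
  low-carbon steel: M = 5.31×10⁻³
  borosilicate glass: M = 4.63×10⁻³
  tungsten: M = 3.70×10⁻³
Magnesium alloy has the largest M.

magnesium alloy, M = 17.4×10⁻³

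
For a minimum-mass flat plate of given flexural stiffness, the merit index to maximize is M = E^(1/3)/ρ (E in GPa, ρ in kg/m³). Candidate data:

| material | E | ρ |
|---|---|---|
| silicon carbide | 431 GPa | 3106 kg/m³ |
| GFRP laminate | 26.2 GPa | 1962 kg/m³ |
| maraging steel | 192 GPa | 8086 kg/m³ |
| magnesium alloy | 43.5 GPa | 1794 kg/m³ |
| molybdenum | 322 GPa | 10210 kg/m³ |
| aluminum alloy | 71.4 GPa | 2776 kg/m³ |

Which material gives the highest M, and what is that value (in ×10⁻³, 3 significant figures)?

Per-candidate index values:
  silicon carbide: M = 2.43×10⁻³
  magnesium alloy: M = 1.96×10⁻³
  GFRP laminate: M = 1.51×10⁻³
  aluminum alloy: M = 1.49×10⁻³
  maraging steel: M = 0.713×10⁻³
  molybdenum: M = 0.671×10⁻³
Silicon carbide has the largest M.

silicon carbide, M = 2.43×10⁻³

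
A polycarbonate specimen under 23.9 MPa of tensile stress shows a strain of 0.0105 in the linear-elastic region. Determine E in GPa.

2.28 GPa

E = σ/ε = 23.9 MPa / 0.0105 = 2276 MPa = 2.28 GPa.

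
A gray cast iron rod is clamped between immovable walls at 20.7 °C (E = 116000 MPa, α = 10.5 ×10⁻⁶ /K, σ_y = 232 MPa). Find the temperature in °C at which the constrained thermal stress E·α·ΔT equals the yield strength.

211 °C

E = 116000 MPa = 116.0 GPa.
E·α·ΔT = 232.0 MPa ⇒ ΔT = 232.0 / (116.0×10³ × 10.5×10⁻⁶) = 190.5 K.
T = 20.7 + 190.5 = 211.2 °C.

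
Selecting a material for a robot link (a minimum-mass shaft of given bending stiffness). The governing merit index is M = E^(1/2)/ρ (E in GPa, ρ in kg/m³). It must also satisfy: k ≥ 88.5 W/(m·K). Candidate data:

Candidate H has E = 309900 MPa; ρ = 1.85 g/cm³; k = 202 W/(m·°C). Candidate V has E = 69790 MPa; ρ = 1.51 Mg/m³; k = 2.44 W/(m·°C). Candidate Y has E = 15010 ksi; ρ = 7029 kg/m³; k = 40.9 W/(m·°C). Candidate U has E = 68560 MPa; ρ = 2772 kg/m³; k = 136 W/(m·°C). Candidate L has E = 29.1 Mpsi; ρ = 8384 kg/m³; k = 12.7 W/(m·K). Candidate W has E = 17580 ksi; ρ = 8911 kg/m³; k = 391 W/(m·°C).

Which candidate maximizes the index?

candidate H

Screen on constraints: k ≥ 88.5 W/(m·K). Survivors: candidate H, candidate U, candidate W.
After converting to SI:
  candidate H: E = 309.9 GPa, ρ = 1850 kg/m³
  candidate U: E = 68.56 GPa, ρ = 2772 kg/m³
  candidate W: E = 121.2 GPa, ρ = 8911 kg/m³
  candidate H: M = 9.52×10⁻³
  candidate U: M = 2.99×10⁻³
  candidate W: M = 1.24×10⁻³
The maximum is for candidate H.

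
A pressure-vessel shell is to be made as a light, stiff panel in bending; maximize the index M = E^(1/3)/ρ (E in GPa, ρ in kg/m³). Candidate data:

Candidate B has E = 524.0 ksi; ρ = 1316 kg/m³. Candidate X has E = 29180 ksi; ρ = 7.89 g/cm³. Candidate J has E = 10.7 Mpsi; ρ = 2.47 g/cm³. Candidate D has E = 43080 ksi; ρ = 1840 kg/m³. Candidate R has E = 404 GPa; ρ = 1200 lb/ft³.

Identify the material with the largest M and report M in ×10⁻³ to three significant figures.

In SI units:
  candidate B: E = 3.613 GPa, ρ = 1316 kg/m³
  candidate X: E = 201.2 GPa, ρ = 7890 kg/m³
  candidate J: E = 73.77 GPa, ρ = 2470 kg/m³
  candidate D: E = 297.0 GPa, ρ = 1840 kg/m³
  candidate R: E = 404.0 GPa, ρ = 19220 kg/m³
  candidate D: M = 3.63×10⁻³
  candidate J: M = 1.70×10⁻³
  candidate B: M = 1.17×10⁻³
  candidate X: M = 0.743×10⁻³
  candidate R: M = 0.385×10⁻³
Candidate D has the largest M.

candidate D, M = 3.63×10⁻³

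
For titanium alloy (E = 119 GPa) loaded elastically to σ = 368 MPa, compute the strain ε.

3.09×10⁻³

ε = σ/E = 368 / 119000 = 3.09×10⁻³.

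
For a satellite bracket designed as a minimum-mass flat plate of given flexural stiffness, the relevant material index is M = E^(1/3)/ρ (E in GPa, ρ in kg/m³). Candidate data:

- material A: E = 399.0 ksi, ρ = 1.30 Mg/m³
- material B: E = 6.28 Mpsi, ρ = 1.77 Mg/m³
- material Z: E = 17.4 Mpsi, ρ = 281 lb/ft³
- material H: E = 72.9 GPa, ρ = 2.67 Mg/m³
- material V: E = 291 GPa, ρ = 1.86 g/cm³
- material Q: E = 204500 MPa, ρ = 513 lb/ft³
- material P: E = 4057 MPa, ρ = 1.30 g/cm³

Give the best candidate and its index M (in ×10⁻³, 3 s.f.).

material V, M = 3.56×10⁻³

Normalizing units and computing the index:
  material A: E = 2.751 GPa, ρ = 1300 kg/m³
  material B: E = 43.30 GPa, ρ = 1770 kg/m³
  material Z: E = 120.0 GPa, ρ = 4501 kg/m³
  material H: E = 72.90 GPa, ρ = 2670 kg/m³
  material V: E = 291.0 GPa, ρ = 1860 kg/m³
  material Q: E = 204.5 GPa, ρ = 8217 kg/m³
  material P: E = 4.057 GPa, ρ = 1300 kg/m³
  material V: M = 3.56×10⁻³
  material B: M = 1.98×10⁻³
  material H: M = 1.56×10⁻³
  material P: M = 1.23×10⁻³
  material Z: M = 1.10×10⁻³
  material A: M = 1.08×10⁻³
  material Q: M = 0.717×10⁻³
Highest index: material V.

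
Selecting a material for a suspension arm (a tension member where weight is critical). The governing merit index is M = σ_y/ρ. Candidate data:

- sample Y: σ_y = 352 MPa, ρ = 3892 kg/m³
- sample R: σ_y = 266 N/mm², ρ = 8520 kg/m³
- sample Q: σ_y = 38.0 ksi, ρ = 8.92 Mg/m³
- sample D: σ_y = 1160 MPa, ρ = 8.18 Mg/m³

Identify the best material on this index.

After converting to SI:
  sample Y: σ_y = 352.0 MPa, ρ = 3892 kg/m³
  sample R: σ_y = 266.0 MPa, ρ = 8520 kg/m³
  sample Q: σ_y = 262.0 MPa, ρ = 8920 kg/m³
  sample D: σ_y = 1160 MPa, ρ = 8180 kg/m³
  sample D: M = 142 kN·m/kg
  sample Y: M = 90.4 kN·m/kg
  sample R: M = 31.2 kN·m/kg
  sample Q: M = 29.4 kN·m/kg
The maximum is for sample D.

sample D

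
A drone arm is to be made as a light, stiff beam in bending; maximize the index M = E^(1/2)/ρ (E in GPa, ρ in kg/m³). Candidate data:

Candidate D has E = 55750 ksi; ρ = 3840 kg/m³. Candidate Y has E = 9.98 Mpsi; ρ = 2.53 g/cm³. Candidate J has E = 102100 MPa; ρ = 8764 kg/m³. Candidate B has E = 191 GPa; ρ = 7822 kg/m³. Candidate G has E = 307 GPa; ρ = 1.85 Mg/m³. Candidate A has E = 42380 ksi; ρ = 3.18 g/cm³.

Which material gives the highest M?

After converting to SI:
  candidate D: E = 384.4 GPa, ρ = 3840 kg/m³
  candidate Y: E = 68.81 GPa, ρ = 2530 kg/m³
  candidate J: E = 102.1 GPa, ρ = 8764 kg/m³
  candidate B: E = 191.0 GPa, ρ = 7822 kg/m³
  candidate G: E = 307.0 GPa, ρ = 1850 kg/m³
  candidate A: E = 292.2 GPa, ρ = 3180 kg/m³
  candidate G: M = 9.47×10⁻³
  candidate A: M = 5.38×10⁻³
  candidate D: M = 5.11×10⁻³
  candidate Y: M = 3.28×10⁻³
  candidate B: M = 1.77×10⁻³
  candidate J: M = 1.15×10⁻³
Candidate G has the largest M.

candidate G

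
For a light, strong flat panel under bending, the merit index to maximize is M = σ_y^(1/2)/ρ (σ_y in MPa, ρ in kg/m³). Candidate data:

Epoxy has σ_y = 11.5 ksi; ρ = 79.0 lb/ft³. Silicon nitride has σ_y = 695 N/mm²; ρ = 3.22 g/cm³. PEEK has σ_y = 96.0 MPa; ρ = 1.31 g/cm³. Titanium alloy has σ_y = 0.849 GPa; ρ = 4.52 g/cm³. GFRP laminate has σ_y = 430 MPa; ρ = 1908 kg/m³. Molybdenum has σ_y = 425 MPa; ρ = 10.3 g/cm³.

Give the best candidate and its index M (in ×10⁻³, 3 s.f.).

GFRP laminate, M = 10.9×10⁻³

After converting to SI:
  epoxy: σ_y = 79.29 MPa, ρ = 1265 kg/m³
  silicon nitride: σ_y = 695.0 MPa, ρ = 3220 kg/m³
  PEEK: σ_y = 96.00 MPa, ρ = 1310 kg/m³
  titanium alloy: σ_y = 849.0 MPa, ρ = 4520 kg/m³
  GFRP laminate: σ_y = 430.0 MPa, ρ = 1908 kg/m³
  molybdenum: σ_y = 425.0 MPa, ρ = 10300 kg/m³
  GFRP laminate: M = 10.9×10⁻³
  silicon nitride: M = 8.19×10⁻³
  PEEK: M = 7.48×10⁻³
  epoxy: M = 7.04×10⁻³
  titanium alloy: M = 6.45×10⁻³
  molybdenum: M = 2.00×10⁻³
The maximum is for GFRP laminate.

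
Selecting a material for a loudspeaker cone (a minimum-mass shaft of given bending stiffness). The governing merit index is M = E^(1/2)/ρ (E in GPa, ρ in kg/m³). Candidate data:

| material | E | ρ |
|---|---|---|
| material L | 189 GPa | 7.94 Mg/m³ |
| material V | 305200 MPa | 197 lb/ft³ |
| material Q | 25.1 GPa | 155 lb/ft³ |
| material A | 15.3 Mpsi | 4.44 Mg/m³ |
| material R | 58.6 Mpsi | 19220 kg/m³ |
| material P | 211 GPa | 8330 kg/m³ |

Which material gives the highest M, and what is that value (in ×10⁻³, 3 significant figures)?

material V, M = 5.54×10⁻³

Convert each candidate to consistent units, then evaluate M:
  material L: E = 189.0 GPa, ρ = 7940 kg/m³
  material V: E = 305.2 GPa, ρ = 3156 kg/m³
  material Q: E = 25.10 GPa, ρ = 2483 kg/m³
  material A: E = 105.5 GPa, ρ = 4440 kg/m³
  material R: E = 404.0 GPa, ρ = 19220 kg/m³
  material P: E = 211.0 GPa, ρ = 8330 kg/m³
  material V: M = 5.54×10⁻³
  material A: M = 2.31×10⁻³
  material Q: M = 2.02×10⁻³
  material P: M = 1.74×10⁻³
  material L: M = 1.73×10⁻³
  material R: M = 1.05×10⁻³
Material V ranks first.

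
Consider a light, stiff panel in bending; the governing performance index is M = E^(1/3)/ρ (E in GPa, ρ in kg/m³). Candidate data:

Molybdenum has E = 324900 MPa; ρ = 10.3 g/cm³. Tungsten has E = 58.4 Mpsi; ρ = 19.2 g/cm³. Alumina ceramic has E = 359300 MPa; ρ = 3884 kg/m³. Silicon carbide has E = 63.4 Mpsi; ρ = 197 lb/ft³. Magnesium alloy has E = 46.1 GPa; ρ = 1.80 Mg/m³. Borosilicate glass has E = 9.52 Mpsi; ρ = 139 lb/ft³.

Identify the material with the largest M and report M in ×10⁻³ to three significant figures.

silicon carbide, M = 2.41×10⁻³

Putting every candidate on a common basis:
  molybdenum: E = 324.9 GPa, ρ = 10300 kg/m³
  tungsten: E = 402.7 GPa, ρ = 19200 kg/m³
  alumina ceramic: E = 359.3 GPa, ρ = 3884 kg/m³
  silicon carbide: E = 437.1 GPa, ρ = 3156 kg/m³
  magnesium alloy: E = 46.10 GPa, ρ = 1800 kg/m³
  borosilicate glass: E = 65.64 GPa, ρ = 2227 kg/m³
  silicon carbide: M = 2.41×10⁻³
  magnesium alloy: M = 1.99×10⁻³
  alumina ceramic: M = 1.83×10⁻³
  borosilicate glass: M = 1.81×10⁻³
  molybdenum: M = 0.667×10⁻³
  tungsten: M = 0.385×10⁻³
Silicon carbide has the largest M.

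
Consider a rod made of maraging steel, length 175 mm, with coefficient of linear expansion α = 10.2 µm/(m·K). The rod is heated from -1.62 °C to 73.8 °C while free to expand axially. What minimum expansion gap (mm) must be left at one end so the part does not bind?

0.135 mm

ΔT = 73.8 − (-1.62) = 75.42 K.
ΔL = α·L₀·ΔT = 10.2×10⁻⁶ × 175 mm × 75.42 K = 0.135 mm.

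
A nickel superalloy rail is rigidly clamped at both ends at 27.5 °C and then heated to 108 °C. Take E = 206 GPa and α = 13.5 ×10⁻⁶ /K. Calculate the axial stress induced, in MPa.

ΔT = 80.50 K. Constrained thermal stress σ = E·α·ΔT = 206.0×10³ MPa × 13.5×10⁻⁶ × 80.50 = 224 MPa (compressive).

224 MPa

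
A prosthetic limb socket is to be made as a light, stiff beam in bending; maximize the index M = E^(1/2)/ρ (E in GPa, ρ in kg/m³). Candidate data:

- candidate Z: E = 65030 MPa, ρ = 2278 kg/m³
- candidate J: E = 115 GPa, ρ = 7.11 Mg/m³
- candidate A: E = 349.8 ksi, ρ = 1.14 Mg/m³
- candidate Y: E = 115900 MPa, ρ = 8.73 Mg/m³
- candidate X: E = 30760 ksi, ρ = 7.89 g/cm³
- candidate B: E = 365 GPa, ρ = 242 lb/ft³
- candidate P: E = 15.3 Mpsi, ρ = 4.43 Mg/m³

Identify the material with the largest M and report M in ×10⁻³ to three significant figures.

After converting to SI:
  candidate Z: E = 65.03 GPa, ρ = 2278 kg/m³
  candidate J: E = 115.0 GPa, ρ = 7110 kg/m³
  candidate A: E = 2.412 GPa, ρ = 1140 kg/m³
  candidate Y: E = 115.9 GPa, ρ = 8730 kg/m³
  candidate X: E = 212.1 GPa, ρ = 7890 kg/m³
  candidate B: E = 365.0 GPa, ρ = 3876 kg/m³
  candidate P: E = 105.5 GPa, ρ = 4430 kg/m³
  candidate B: M = 4.93×10⁻³
  candidate Z: M = 3.54×10⁻³
  candidate P: M = 2.32×10⁻³
  candidate X: M = 1.85×10⁻³
  candidate J: M = 1.51×10⁻³
  candidate A: M = 1.36×10⁻³
  candidate Y: M = 1.23×10⁻³
Candidate B has the largest M.

candidate B, M = 4.93×10⁻³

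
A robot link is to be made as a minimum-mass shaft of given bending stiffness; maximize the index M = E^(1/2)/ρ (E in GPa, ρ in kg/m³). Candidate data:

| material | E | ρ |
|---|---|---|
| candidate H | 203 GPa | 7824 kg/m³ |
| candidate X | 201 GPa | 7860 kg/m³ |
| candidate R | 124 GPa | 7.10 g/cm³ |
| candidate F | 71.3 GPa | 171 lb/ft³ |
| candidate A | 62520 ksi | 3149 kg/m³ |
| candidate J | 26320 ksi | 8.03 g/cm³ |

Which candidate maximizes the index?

candidate A

Normalizing units and computing the index:
  candidate H: E = 203.0 GPa, ρ = 7824 kg/m³
  candidate X: E = 201.0 GPa, ρ = 7860 kg/m³
  candidate R: E = 124.0 GPa, ρ = 7100 kg/m³
  candidate F: E = 71.30 GPa, ρ = 2739 kg/m³
  candidate A: E = 431.1 GPa, ρ = 3149 kg/m³
  candidate J: E = 181.5 GPa, ρ = 8030 kg/m³
  candidate A: M = 6.59×10⁻³
  candidate F: M = 3.08×10⁻³
  candidate H: M = 1.82×10⁻³
  candidate X: M = 1.80×10⁻³
  candidate J: M = 1.68×10⁻³
  candidate R: M = 1.57×10⁻³
The maximum is for candidate A.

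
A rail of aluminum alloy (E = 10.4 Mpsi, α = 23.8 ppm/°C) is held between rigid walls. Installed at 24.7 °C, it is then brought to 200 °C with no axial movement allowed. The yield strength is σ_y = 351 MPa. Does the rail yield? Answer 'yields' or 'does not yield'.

does not yield

E = 10.4 Mpsi = 71.71 GPa.
ΔT = 175.3 K. Constrained thermal stress σ = E·α·ΔT = 71.71×10³ MPa × 23.8×10⁻⁶ × 175.3 = 299 MPa (compressive).
Compare to σ_y = 351 MPa: σ < σ_y, so it does not yield.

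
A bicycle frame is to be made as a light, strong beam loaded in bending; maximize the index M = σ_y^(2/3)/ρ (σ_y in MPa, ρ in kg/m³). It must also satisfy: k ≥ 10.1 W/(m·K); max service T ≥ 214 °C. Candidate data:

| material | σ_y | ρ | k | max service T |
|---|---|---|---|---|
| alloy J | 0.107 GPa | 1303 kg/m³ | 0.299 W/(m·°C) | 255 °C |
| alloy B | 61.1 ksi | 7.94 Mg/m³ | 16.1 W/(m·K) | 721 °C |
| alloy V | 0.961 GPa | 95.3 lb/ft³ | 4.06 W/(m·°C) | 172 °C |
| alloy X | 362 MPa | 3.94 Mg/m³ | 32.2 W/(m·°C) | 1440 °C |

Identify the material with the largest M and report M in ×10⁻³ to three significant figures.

Screen on constraints: k ≥ 10.1 W/(m·K); max service T ≥ 214 °C. Survivors: alloy B, alloy X.
Putting every candidate on a common basis:
  alloy B: σ_y = 421.3 MPa, ρ = 7940 kg/m³
  alloy X: σ_y = 362.0 MPa, ρ = 3940 kg/m³
  alloy X: M = 12.9×10⁻³
  alloy B: M = 7.08×10⁻³
The maximum is for alloy X.

alloy X, M = 12.9×10⁻³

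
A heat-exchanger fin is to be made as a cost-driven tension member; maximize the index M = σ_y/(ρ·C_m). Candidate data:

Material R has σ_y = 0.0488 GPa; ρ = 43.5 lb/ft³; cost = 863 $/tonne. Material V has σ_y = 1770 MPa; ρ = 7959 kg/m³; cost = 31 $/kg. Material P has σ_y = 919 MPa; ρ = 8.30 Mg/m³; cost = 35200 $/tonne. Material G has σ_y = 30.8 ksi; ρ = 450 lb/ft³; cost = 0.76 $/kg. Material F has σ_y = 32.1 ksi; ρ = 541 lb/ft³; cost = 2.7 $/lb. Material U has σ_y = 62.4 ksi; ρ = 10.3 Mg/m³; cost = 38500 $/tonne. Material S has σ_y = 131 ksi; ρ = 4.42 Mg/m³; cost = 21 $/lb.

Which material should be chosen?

Putting every candidate on a common basis:
  material R: σ_y = 48.80 MPa, ρ = 696.8 kg/m³, cost = 0.8630 $/kg
  material V: σ_y = 1770 MPa, ρ = 7959 kg/m³, cost = 31.00 $/kg
  material P: σ_y = 919.0 MPa, ρ = 8300 kg/m³, cost = 35.20 $/kg
  material G: σ_y = 212.4 MPa, ρ = 7208 kg/m³, cost = 0.7600 $/kg
  material F: σ_y = 221.3 MPa, ρ = 8666 kg/m³, cost = 5.952 $/kg
  material U: σ_y = 430.2 MPa, ρ = 10300 kg/m³, cost = 38.50 $/kg
  material S: σ_y = 903.2 MPa, ρ = 4420 kg/m³, cost = 46.30 $/kg
  material R: M = 81.2 kN·m per $
  material G: M = 38.8 kN·m per $
  material V: M = 7.17 kN·m per $
  material S: M = 4.41 kN·m per $
  material F: M = 4.29 kN·m per $
  material P: M = 3.15 kN·m per $
  material U: M = 1.08 kN·m per $
Material R has the largest M.

material R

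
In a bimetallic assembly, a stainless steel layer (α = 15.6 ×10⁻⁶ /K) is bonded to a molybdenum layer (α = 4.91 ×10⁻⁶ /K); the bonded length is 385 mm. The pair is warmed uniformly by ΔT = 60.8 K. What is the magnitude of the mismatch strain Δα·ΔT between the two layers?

6.50×10⁻⁴

Δα = |15.6 − 4.91|×10⁻⁶/K = 10.7×10⁻⁶/K.
Mismatch strain = Δα·ΔT = 10.7×10⁻⁶ × 60.8 = 6.50×10⁻⁴.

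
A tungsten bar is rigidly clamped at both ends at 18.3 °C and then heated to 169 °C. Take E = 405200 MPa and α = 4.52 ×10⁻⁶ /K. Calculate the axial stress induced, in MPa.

E = 405200 MPa = 405.2 GPa.
ΔT = 150.7 K. Constrained thermal stress σ = E·α·ΔT = 405.2×10³ MPa × 4.52×10⁻⁶ × 150.7 = 276 MPa (compressive).

276 MPa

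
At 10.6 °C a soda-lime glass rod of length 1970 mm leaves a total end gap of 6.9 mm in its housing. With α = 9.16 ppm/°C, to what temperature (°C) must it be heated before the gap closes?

α·L₀·ΔT = 6.9 mm ⇒ ΔT = 6.9 / (9.16×10⁻⁶ × 1970.0) = 382.4 K.
T = 10.6 + 382.4 = 393.0 °C.

393 °C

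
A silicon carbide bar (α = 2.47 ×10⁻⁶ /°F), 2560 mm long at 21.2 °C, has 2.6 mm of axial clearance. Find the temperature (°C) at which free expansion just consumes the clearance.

α = 2.47×10⁻⁶/°F × 9/5 = 4.45×10⁻⁶/K.
α·L₀·ΔT = 2.6 mm ⇒ ΔT = 2.6 / (4.45×10⁻⁶ × 2560.0) = 228.4 K.
T = 21.2 + 228.4 = 249.6 °C.

250 °C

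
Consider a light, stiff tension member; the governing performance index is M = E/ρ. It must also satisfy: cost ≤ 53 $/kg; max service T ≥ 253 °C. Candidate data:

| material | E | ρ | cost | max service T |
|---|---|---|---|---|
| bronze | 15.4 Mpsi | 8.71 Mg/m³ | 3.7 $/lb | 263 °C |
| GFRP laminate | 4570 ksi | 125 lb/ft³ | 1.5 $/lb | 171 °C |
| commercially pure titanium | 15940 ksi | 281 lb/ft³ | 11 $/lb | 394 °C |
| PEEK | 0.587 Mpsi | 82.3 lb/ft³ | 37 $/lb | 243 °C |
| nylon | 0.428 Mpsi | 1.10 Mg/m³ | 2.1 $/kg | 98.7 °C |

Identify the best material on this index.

Screen on constraints: cost ≤ 53 $/kg; max service T ≥ 253 °C. Survivors: bronze, commercially pure titanium.
In SI units:
  bronze: E = 106.2 GPa, ρ = 8710 kg/m³
  commercially pure titanium: E = 109.9 GPa, ρ = 4501 kg/m³
  commercially pure titanium: M = 24.4 MN·m/kg
  bronze: M = 12.2 MN·m/kg
Commercially pure titanium ranks first.

commercially pure titanium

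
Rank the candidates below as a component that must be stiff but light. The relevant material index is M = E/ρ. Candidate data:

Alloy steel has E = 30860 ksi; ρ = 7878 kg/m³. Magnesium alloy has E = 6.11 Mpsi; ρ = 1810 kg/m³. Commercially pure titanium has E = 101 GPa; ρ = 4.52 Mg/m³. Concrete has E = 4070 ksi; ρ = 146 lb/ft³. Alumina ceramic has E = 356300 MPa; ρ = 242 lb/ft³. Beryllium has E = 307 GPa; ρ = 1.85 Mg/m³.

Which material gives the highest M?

beryllium

After converting to SI:
  alloy steel: E = 212.8 GPa, ρ = 7878 kg/m³
  magnesium alloy: E = 42.13 GPa, ρ = 1810 kg/m³
  commercially pure titanium: E = 101.0 GPa, ρ = 4520 kg/m³
  concrete: E = 28.06 GPa, ρ = 2339 kg/m³
  alumina ceramic: E = 356.3 GPa, ρ = 3876 kg/m³
  beryllium: E = 307.0 GPa, ρ = 1850 kg/m³
  beryllium: M = 166 MN·m/kg
  alumina ceramic: M = 91.9 MN·m/kg
  alloy steel: M = 27.0 MN·m/kg
  magnesium alloy: M = 23.3 MN·m/kg
  commercially pure titanium: M = 22.3 MN·m/kg
  concrete: M = 12.0 MN·m/kg
Highest index: beryllium.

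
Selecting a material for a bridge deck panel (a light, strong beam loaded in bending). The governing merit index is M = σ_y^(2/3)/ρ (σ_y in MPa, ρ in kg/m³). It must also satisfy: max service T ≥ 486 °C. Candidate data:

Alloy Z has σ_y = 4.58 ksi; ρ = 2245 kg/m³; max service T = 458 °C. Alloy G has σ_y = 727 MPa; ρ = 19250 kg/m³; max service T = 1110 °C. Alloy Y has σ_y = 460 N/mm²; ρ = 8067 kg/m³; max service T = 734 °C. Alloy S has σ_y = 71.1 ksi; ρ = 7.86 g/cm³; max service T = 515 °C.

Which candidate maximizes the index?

Screen on constraints: max service T ≥ 486 °C. Survivors: alloy G, alloy Y, alloy S.
Normalizing units and computing the index:
  alloy G: σ_y = 727.0 MPa, ρ = 19250 kg/m³
  alloy Y: σ_y = 460.0 MPa, ρ = 8067 kg/m³
  alloy S: σ_y = 490.2 MPa, ρ = 7860 kg/m³
  alloy S: M = 7.91×10⁻³
  alloy Y: M = 7.39×10⁻³
  alloy G: M = 4.20×10⁻³
The maximum is for alloy S.

alloy S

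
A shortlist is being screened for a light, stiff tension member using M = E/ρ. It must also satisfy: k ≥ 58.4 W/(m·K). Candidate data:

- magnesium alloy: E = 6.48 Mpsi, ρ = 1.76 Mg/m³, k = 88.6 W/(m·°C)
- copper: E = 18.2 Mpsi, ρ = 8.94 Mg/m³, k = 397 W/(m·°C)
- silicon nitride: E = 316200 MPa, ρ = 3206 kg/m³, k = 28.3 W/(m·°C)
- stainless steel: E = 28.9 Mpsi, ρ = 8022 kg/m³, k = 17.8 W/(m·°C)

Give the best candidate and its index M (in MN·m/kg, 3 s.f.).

magnesium alloy, M = 25.4 MN·m/kg

Screen on constraints: k ≥ 58.4 W/(m·K). Survivors: magnesium alloy, copper.
Putting every candidate on a common basis:
  magnesium alloy: E = 44.68 GPa, ρ = 1760 kg/m³
  copper: E = 125.5 GPa, ρ = 8940 kg/m³
  magnesium alloy: M = 25.4 MN·m/kg
  copper: M = 14.0 MN·m/kg
Magnesium alloy ranks first.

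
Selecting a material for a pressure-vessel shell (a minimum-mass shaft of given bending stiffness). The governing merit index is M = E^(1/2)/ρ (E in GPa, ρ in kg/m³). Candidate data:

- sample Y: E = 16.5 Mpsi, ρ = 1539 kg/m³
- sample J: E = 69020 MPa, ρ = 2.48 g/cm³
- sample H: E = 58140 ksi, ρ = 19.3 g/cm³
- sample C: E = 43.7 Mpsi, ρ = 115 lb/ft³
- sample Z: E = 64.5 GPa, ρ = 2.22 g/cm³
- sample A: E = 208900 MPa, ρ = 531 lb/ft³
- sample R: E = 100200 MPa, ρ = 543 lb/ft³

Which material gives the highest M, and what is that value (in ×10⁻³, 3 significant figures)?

sample C, M = 9.42×10⁻³

Putting every candidate on a common basis:
  sample Y: E = 113.8 GPa, ρ = 1539 kg/m³
  sample J: E = 69.02 GPa, ρ = 2480 kg/m³
  sample H: E = 400.9 GPa, ρ = 19300 kg/m³
  sample C: E = 301.3 GPa, ρ = 1842 kg/m³
  sample Z: E = 64.50 GPa, ρ = 2220 kg/m³
  sample A: E = 208.9 GPa, ρ = 8506 kg/m³
  sample R: E = 100.2 GPa, ρ = 8698 kg/m³
  sample C: M = 9.42×10⁻³
  sample Y: M = 6.93×10⁻³
  sample Z: M = 3.62×10⁻³
  sample J: M = 3.35×10⁻³
  sample A: M = 1.70×10⁻³
  sample R: M = 1.15×10⁻³
  sample H: M = 1.04×10⁻³
Sample C has the largest M.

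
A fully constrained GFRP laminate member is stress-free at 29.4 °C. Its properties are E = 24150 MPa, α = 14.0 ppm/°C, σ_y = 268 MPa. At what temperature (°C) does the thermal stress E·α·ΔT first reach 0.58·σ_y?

489 °C

E = 24150 MPa = 24.15 GPa.
E·α·ΔT = 155.4 MPa ⇒ ΔT = 155.4 / (24.15×10³ × 14.0×10⁻⁶) = 459.7 K.
T = 29.4 + 459.7 = 489.1 °C.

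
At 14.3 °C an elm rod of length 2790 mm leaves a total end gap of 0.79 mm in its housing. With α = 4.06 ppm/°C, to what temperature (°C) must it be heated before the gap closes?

α·L₀·ΔT = 0.79 mm ⇒ ΔT = 0.79 / (4.06×10⁻⁶ × 2790.0) = 69.74 K.
T = 14.3 + 69.74 = 84.04 °C.

84.0 °C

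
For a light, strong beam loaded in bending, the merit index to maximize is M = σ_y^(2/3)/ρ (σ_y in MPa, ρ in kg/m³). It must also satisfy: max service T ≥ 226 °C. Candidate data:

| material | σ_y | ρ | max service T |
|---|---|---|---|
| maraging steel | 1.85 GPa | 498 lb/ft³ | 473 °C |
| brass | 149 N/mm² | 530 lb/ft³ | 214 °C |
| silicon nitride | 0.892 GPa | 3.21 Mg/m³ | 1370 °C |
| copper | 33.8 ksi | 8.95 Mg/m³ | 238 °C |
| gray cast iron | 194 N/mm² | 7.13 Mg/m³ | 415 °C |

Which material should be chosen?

Screen on constraints: max service T ≥ 226 °C. Survivors: maraging steel, silicon nitride, copper, gray cast iron.
Convert each candidate to consistent units, then evaluate M:
  maraging steel: σ_y = 1850 MPa, ρ = 7977 kg/m³
  silicon nitride: σ_y = 892.0 MPa, ρ = 3210 kg/m³
  copper: σ_y = 233.0 MPa, ρ = 8950 kg/m³
  gray cast iron: σ_y = 194.0 MPa, ρ = 7130 kg/m³
  silicon nitride: M = 28.9×10⁻³
  maraging steel: M = 18.9×10⁻³
  gray cast iron: M = 4.70×10⁻³
  copper: M = 4.23×10⁻³
Silicon nitride ranks first.

silicon nitride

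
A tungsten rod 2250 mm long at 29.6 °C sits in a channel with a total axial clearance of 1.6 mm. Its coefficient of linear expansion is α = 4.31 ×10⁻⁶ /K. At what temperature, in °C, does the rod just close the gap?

195 °C

α·L₀·ΔT = 1.6 mm ⇒ ΔT = 1.6 / (4.31×10⁻⁶ × 2250.0) = 165.0 K.
T = 29.6 + 165.0 = 194.6 °C.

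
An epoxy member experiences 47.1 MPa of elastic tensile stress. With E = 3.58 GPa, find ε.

0.0132

ε = σ/E = 47.1 / 3580 = 0.0132.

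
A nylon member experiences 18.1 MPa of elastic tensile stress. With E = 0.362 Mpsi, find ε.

E = 0.362 Mpsi = 2.496 GPa = 2496 MPa.
ε = σ/E = 18.1 / 2496 = 7.25×10⁻³.

7.25×10⁻³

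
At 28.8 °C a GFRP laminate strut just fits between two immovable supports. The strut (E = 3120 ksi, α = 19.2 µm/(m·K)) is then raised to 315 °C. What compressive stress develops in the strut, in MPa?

E = 3120 ksi = 21.51 GPa.
ΔT = 286.2 K. Constrained thermal stress σ = E·α·ΔT = 21.51×10³ MPa × 19.2×10⁻⁶ × 286.2 = 118 MPa (compressive).

118 MPa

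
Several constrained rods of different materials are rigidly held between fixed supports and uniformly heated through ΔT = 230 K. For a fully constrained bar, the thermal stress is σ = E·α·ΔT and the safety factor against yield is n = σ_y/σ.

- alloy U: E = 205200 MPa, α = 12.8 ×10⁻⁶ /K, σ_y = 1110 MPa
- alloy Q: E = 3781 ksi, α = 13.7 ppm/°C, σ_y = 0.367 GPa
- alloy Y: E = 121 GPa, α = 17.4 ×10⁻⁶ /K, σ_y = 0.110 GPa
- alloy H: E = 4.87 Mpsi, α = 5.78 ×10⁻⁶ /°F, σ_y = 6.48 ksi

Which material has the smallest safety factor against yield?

With everything in SI (GPa, ×10⁻⁶/K, MPa):
  alloy U: E = 205.2, α = 12.8, σ_y = 1110 → σ = 604 MPa, n = 1.84
  alloy Q: E = 26.07, α = 13.7, σ_y = 367.0 → σ = 82.1 MPa, n = 4.47
  alloy Y: E = 121.0, α = 17.4, σ_y = 110.0 → σ = 484 MPa, n = 0.227
  alloy H: E = 33.58, α = 10.4, σ_y = 44.68 → σ = 80.3 MPa, n = 0.556
The minimum is alloy Y at n = 0.227.

alloy Y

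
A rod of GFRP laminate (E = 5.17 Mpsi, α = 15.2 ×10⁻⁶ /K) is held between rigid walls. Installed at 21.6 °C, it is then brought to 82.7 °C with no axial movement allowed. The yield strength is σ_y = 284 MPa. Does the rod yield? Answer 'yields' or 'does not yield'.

does not yield

E = 5.17 Mpsi = 35.65 GPa.
ΔT = 61.10 K. Constrained thermal stress σ = E·α·ΔT = 35.65×10³ MPa × 15.2×10⁻⁶ × 61.10 = 33.1 MPa (compressive).
Compare to σ_y = 284 MPa: σ < σ_y, so it does not yield.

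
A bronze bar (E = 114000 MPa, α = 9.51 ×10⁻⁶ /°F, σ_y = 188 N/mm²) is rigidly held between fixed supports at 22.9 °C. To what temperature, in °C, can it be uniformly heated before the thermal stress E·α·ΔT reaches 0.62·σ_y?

82.6 °C

E = 114000 MPa = 114.0 GPa.
α = 9.51×10⁻⁶/°F × 9/5 = 17.1×10⁻⁶/K.
σ_y = 188 N/mm² = 188.0 MPa.
E·α·ΔT = 116.6 MPa ⇒ ΔT = 116.6 / (114.0×10³ × 17.1×10⁻⁶) = 59.73 K.
T = 22.9 + 59.73 = 82.63 °C.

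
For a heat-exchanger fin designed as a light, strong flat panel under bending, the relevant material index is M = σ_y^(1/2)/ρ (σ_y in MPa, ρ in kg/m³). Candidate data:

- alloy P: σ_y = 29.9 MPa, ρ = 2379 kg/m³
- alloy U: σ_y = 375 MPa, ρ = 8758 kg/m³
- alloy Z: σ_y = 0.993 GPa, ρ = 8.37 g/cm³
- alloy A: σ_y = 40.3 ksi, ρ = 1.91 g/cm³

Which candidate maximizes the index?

Putting every candidate on a common basis:
  alloy P: σ_y = 29.90 MPa, ρ = 2379 kg/m³
  alloy U: σ_y = 375.0 MPa, ρ = 8758 kg/m³
  alloy Z: σ_y = 993.0 MPa, ρ = 8370 kg/m³
  alloy A: σ_y = 277.9 MPa, ρ = 1910 kg/m³
  alloy A: M = 8.73×10⁻³
  alloy Z: M = 3.76×10⁻³
  alloy P: M = 2.30×10⁻³
  alloy U: M = 2.21×10⁻³
Alloy A has the largest M.

alloy A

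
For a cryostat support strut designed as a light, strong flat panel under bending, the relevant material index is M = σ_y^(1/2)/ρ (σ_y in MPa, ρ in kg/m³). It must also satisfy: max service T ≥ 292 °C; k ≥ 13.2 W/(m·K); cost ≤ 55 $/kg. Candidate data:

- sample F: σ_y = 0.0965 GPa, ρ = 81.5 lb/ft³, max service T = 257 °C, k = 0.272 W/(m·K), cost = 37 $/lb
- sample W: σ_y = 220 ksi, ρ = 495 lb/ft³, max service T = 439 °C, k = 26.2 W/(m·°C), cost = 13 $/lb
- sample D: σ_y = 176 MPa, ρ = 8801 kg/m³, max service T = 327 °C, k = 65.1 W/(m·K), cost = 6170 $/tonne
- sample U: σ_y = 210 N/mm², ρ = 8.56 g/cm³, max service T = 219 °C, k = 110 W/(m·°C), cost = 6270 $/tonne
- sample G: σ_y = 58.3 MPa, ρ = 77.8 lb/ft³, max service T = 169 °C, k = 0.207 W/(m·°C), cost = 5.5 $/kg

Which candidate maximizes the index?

Screen on constraints: max service T ≥ 292 °C; k ≥ 13.2 W/(m·K); cost ≤ 55 $/kg. Survivors: sample W, sample D.
Normalizing units and computing the index:
  sample W: σ_y = 1517 MPa, ρ = 7929 kg/m³
  sample D: σ_y = 176.0 MPa, ρ = 8801 kg/m³
  sample W: M = 4.91×10⁻³
  sample D: M = 1.51×10⁻³
Sample W ranks first.

sample W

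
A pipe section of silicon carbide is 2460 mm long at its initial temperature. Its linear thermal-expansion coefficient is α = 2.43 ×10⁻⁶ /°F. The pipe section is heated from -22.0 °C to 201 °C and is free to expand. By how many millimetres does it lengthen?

2.40 mm

Convert α: 2.43×10⁻⁶/°F × (9/5) = 4.37×10⁻⁶/K.
ΔT = 201 − (-22.0) = 223.0 K.
ΔL = α·L₀·ΔT = 4.37×10⁻⁶ × 2460 mm × 223.0 K = 2.40 mm.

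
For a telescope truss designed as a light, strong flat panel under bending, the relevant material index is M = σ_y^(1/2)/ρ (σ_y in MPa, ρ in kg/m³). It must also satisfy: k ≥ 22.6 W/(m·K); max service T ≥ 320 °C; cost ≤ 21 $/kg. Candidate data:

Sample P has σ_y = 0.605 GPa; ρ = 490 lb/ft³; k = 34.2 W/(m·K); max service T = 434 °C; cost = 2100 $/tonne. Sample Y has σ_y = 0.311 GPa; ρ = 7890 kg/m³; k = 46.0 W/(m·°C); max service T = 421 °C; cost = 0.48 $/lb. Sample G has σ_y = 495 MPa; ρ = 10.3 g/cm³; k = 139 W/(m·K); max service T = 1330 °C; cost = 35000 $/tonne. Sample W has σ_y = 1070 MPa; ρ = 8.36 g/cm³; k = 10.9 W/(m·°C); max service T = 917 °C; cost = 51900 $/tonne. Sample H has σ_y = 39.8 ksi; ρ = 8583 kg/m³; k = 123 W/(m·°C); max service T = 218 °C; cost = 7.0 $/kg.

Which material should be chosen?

Screen on constraints: k ≥ 22.6 W/(m·K); max service T ≥ 320 °C; cost ≤ 21 $/kg. Survivors: sample P, sample Y.
Convert each candidate to consistent units, then evaluate M:
  sample P: σ_y = 605.0 MPa, ρ = 7849 kg/m³
  sample Y: σ_y = 311.0 MPa, ρ = 7890 kg/m³
  sample P: M = 3.13×10⁻³
  sample Y: M = 2.24×10⁻³
The maximum is for sample P.

sample P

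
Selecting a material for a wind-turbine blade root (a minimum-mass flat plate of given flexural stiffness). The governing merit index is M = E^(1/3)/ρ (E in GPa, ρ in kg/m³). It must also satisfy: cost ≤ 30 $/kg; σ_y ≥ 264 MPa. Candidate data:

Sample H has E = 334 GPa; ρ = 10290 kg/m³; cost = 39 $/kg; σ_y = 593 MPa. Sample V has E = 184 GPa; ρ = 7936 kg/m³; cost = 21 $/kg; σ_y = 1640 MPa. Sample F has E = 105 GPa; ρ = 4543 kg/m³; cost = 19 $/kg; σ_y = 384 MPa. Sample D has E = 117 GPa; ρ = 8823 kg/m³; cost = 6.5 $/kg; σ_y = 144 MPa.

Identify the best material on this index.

sample F

Screen on constraints: cost ≤ 30 $/kg; σ_y ≥ 264 MPa. Survivors: sample V, sample F.
Evaluate M for each candidate:
  sample F: M = 1.04×10⁻³
  sample V: M = 0.717×10⁻³
Highest index: sample F.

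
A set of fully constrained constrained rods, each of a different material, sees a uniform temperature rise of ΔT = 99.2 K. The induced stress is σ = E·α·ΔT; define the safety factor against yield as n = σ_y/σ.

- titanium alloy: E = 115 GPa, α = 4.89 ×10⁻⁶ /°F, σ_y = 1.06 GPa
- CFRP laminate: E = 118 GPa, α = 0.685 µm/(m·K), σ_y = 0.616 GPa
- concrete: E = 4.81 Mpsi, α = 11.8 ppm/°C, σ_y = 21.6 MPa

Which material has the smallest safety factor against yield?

concrete

Per material, after unit conversion:
  titanium alloy: E = 115.0, α = 8.80, σ_y = 1060 → σ = 100 MPa, n = 10.6
  CFRP laminate: E = 118.0, α = 0.685, σ_y = 616.0 → σ = 8.02 MPa, n = 76.8
  concrete: E = 33.16, α = 11.8, σ_y = 21.60 → σ = 38.8 MPa, n = 0.556
The minimum is concrete at n = 0.556.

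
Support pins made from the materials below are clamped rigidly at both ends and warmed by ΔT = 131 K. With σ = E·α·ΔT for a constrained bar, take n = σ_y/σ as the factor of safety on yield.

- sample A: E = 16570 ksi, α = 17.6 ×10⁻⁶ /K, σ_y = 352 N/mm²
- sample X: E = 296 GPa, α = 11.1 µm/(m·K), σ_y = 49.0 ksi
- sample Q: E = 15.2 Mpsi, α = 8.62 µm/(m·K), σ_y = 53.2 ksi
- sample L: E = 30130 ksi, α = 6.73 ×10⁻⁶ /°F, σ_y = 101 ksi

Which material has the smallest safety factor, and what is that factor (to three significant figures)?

With everything in SI (GPa, ×10⁻⁶/K, MPa):
  sample A: E = 114.2, α = 17.6, σ_y = 352.0 → σ = 263 MPa, n = 1.34
  sample X: E = 296.0, α = 11.1, σ_y = 337.8 → σ = 430 MPa, n = 0.785
  sample Q: E = 104.8, α = 8.62, σ_y = 366.8 → σ = 118 MPa, n = 3.10
  sample L: E = 207.7, α = 12.1, σ_y = 696.4 → σ = 330 MPa, n = 2.11
Smallest n: sample X with n = 0.785.

sample X, n = 0.785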